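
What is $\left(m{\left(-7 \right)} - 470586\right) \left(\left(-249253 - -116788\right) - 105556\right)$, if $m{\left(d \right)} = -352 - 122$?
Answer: $112122172260$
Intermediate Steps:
$m{\left(d \right)} = -474$ ($m{\left(d \right)} = -352 - 122 = -474$)
$\left(m{\left(-7 \right)} - 470586\right) \left(\left(-249253 - -116788\right) - 105556\right) = \left(-474 - 470586\right) \left(\left(-249253 - -116788\right) - 105556\right) = - 471060 \left(\left(-249253 + 116788\right) - 105556\right) = - 471060 \left(-132465 - 105556\right) = \left(-471060\right) \left(-238021\right) = 112122172260$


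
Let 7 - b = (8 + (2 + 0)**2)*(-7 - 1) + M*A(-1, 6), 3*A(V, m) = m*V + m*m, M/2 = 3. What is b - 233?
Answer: -190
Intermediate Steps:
M = 6 (M = 2*3 = 6)
A(V, m) = m**2/3 + V*m/3 (A(V, m) = (m*V + m*m)/3 = (V*m + m**2)/3 = (m**2 + V*m)/3 = m**2/3 + V*m/3)
b = 43 (b = 7 - ((8 + (2 + 0)**2)*(-7 - 1) + 6*((1/3)*6*(-1 + 6))) = 7 - ((8 + 2**2)*(-8) + 6*((1/3)*6*5)) = 7 - ((8 + 4)*(-8) + 6*10) = 7 - (12*(-8) + 60) = 7 - (-96 + 60) = 7 - 1*(-36) = 7 + 36 = 43)
b - 233 = 43 - 233 = -190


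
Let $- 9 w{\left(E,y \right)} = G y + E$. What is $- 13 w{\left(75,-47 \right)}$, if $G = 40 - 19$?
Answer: $- \frac{3952}{3} \approx -1317.3$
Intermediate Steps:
$G = 21$
$w{\left(E,y \right)} = - \frac{7 y}{3} - \frac{E}{9}$ ($w{\left(E,y \right)} = - \frac{21 y + E}{9} = - \frac{E + 21 y}{9} = - \frac{7 y}{3} - \frac{E}{9}$)
$- 13 w{\left(75,-47 \right)} = - 13 \left(\left(- \frac{7}{3}\right) \left(-47\right) - \frac{25}{3}\right) = - 13 \left(\frac{329}{3} - \frac{25}{3}\right) = \left(-13\right) \frac{304}{3} = - \frac{3952}{3}$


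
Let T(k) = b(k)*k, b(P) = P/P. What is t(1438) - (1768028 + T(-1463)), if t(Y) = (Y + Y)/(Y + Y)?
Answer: -1766564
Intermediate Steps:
b(P) = 1
T(k) = k (T(k) = 1*k = k)
t(Y) = 1 (t(Y) = (2*Y)/((2*Y)) = (2*Y)*(1/(2*Y)) = 1)
t(1438) - (1768028 + T(-1463)) = 1 - (1768028 - 1463) = 1 - 1*1766565 = 1 - 1766565 = -1766564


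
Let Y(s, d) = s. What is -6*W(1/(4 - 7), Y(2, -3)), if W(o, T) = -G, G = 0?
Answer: 0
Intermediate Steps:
W(o, T) = 0 (W(o, T) = -1*0 = 0)
-6*W(1/(4 - 7), Y(2, -3)) = -6*0 = 0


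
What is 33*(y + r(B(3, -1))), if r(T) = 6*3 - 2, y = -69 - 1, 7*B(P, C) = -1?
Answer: -1782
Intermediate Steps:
B(P, C) = -⅐ (B(P, C) = (⅐)*(-1) = -⅐)
y = -70
r(T) = 16 (r(T) = 18 - 2 = 16)
33*(y + r(B(3, -1))) = 33*(-70 + 16) = 33*(-54) = -1782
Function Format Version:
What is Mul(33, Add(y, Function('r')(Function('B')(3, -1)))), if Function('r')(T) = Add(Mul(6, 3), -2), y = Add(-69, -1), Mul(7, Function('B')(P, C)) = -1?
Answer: -1782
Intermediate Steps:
Function('B')(P, C) = Rational(-1, 7) (Function('B')(P, C) = Mul(Rational(1, 7), -1) = Rational(-1, 7))
y = -70
Function('r')(T) = 16 (Function('r')(T) = Add(18, -2) = 16)
Mul(33, Add(y, Function('r')(Function('B')(3, -1)))) = Mul(33, Add(-70, 16)) = Mul(33, -54) = -1782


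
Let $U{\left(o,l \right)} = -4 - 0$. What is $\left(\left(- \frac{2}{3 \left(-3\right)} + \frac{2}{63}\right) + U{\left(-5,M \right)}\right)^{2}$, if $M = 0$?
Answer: $\frac{55696}{3969} \approx 14.033$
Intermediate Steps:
$U{\left(o,l \right)} = -4$ ($U{\left(o,l \right)} = -4 + 0 = -4$)
$\left(\left(- \frac{2}{3 \left(-3\right)} + \frac{2}{63}\right) + U{\left(-5,M \right)}\right)^{2} = \left(\left(- \frac{2}{3 \left(-3\right)} + \frac{2}{63}\right) - 4\right)^{2} = \left(\left(- \frac{2}{-9} + 2 \cdot \frac{1}{63}\right) - 4\right)^{2} = \left(\left(\left(-2\right) \left(- \frac{1}{9}\right) + \frac{2}{63}\right) - 4\right)^{2} = \left(\left(\frac{2}{9} + \frac{2}{63}\right) - 4\right)^{2} = \left(\frac{16}{63} - 4\right)^{2} = \left(- \frac{236}{63}\right)^{2} = \frac{55696}{3969}$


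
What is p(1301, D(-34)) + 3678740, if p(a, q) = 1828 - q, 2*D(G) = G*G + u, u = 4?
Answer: 3679988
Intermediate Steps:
D(G) = 2 + G²/2 (D(G) = (G*G + 4)/2 = (G² + 4)/2 = (4 + G²)/2 = 2 + G²/2)
p(1301, D(-34)) + 3678740 = (1828 - (2 + (½)*(-34)²)) + 3678740 = (1828 - (2 + (½)*1156)) + 3678740 = (1828 - (2 + 578)) + 3678740 = (1828 - 1*580) + 3678740 = (1828 - 580) + 3678740 = 1248 + 3678740 = 3679988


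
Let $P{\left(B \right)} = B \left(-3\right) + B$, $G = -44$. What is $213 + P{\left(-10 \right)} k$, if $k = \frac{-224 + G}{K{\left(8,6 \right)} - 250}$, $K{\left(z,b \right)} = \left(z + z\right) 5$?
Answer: $\frac{4157}{17} \approx 244.53$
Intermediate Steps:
$K{\left(z,b \right)} = 10 z$ ($K{\left(z,b \right)} = 2 z 5 = 10 z$)
$P{\left(B \right)} = - 2 B$ ($P{\left(B \right)} = - 3 B + B = - 2 B$)
$k = \frac{134}{85}$ ($k = \frac{-224 - 44}{10 \cdot 8 - 250} = - \frac{268}{80 - 250} = - \frac{268}{-170} = \left(-268\right) \left(- \frac{1}{170}\right) = \frac{134}{85} \approx 1.5765$)
$213 + P{\left(-10 \right)} k = 213 + \left(-2\right) \left(-10\right) \frac{134}{85} = 213 + 20 \cdot \frac{134}{85} = 213 + \frac{536}{17} = \frac{4157}{17}$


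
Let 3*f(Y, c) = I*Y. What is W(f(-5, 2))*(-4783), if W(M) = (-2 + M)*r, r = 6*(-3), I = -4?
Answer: 401772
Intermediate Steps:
r = -18
f(Y, c) = -4*Y/3 (f(Y, c) = (-4*Y)/3 = -4*Y/3)
W(M) = 36 - 18*M (W(M) = (-2 + M)*(-18) = 36 - 18*M)
W(f(-5, 2))*(-4783) = (36 - (-24)*(-5))*(-4783) = (36 - 18*20/3)*(-4783) = (36 - 120)*(-4783) = -84*(-4783) = 401772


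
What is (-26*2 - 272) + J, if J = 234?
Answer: -90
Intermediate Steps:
(-26*2 - 272) + J = (-26*2 - 272) + 234 = (-52 - 272) + 234 = -324 + 234 = -90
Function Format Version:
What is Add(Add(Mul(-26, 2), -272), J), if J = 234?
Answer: -90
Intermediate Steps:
Add(Add(Mul(-26, 2), -272), J) = Add(Add(Mul(-26, 2), -272), 234) = Add(Add(-52, -272), 234) = Add(-324, 234) = -90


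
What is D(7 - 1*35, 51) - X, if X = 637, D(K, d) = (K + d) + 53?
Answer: -561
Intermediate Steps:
D(K, d) = 53 + K + d
D(7 - 1*35, 51) - X = (53 + (7 - 1*35) + 51) - 1*637 = (53 + (7 - 35) + 51) - 637 = (53 - 28 + 51) - 637 = 76 - 637 = -561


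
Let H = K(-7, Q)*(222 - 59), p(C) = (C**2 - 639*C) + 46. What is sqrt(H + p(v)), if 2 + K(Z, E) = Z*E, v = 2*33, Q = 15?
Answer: I*sqrt(55213) ≈ 234.97*I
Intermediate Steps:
v = 66
K(Z, E) = -2 + E*Z (K(Z, E) = -2 + Z*E = -2 + E*Z)
p(C) = 46 + C**2 - 639*C
H = -17441 (H = (-2 + 15*(-7))*(222 - 59) = (-2 - 105)*163 = -107*163 = -17441)
sqrt(H + p(v)) = sqrt(-17441 + (46 + 66**2 - 639*66)) = sqrt(-17441 + (46 + 4356 - 42174)) = sqrt(-17441 - 37772) = sqrt(-55213) = I*sqrt(55213)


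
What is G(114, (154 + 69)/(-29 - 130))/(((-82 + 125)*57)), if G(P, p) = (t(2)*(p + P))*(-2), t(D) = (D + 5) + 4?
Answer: -393866/389709 ≈ -1.0107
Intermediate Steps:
t(D) = 9 + D (t(D) = (5 + D) + 4 = 9 + D)
G(P, p) = -22*P - 22*p (G(P, p) = ((9 + 2)*(p + P))*(-2) = (11*(P + p))*(-2) = (11*P + 11*p)*(-2) = -22*P - 22*p)
G(114, (154 + 69)/(-29 - 130))/(((-82 + 125)*57)) = (-22*114 - 22*(154 + 69)/(-29 - 130))/(((-82 + 125)*57)) = (-2508 - 4906/(-159))/((43*57)) = (-2508 - 4906*(-1)/159)/2451 = (-2508 - 22*(-223/159))*(1/2451) = (-2508 + 4906/159)*(1/2451) = -393866/159*1/2451 = -393866/389709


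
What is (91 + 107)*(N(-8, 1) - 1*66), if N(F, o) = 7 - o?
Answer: -11880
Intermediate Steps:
(91 + 107)*(N(-8, 1) - 1*66) = (91 + 107)*((7 - 1*1) - 1*66) = 198*((7 - 1) - 66) = 198*(6 - 66) = 198*(-60) = -11880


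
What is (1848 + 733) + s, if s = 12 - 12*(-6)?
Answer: 2665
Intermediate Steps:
s = 84 (s = 12 + 72 = 84)
(1848 + 733) + s = (1848 + 733) + 84 = 2581 + 84 = 2665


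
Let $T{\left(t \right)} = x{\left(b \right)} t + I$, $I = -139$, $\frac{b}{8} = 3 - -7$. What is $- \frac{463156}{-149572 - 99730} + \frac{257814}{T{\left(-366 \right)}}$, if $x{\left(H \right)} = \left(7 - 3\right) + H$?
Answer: $- \frac{24984949540}{3849596833} \approx -6.4903$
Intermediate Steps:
$b = 80$ ($b = 8 \left(3 - -7\right) = 8 \left(3 + 7\right) = 8 \cdot 10 = 80$)
$x{\left(H \right)} = 4 + H$
$T{\left(t \right)} = -139 + 84 t$ ($T{\left(t \right)} = \left(4 + 80\right) t - 139 = 84 t - 139 = -139 + 84 t$)
$- \frac{463156}{-149572 - 99730} + \frac{257814}{T{\left(-366 \right)}} = - \frac{463156}{-149572 - 99730} + \frac{257814}{-139 + 84 \left(-366\right)} = - \frac{463156}{-249302} + \frac{257814}{-139 - 30744} = \left(-463156\right) \left(- \frac{1}{249302}\right) + \frac{257814}{-30883} = \frac{231578}{124651} + 257814 \left(- \frac{1}{30883}\right) = \frac{231578}{124651} - \frac{257814}{30883} = - \frac{24984949540}{3849596833}$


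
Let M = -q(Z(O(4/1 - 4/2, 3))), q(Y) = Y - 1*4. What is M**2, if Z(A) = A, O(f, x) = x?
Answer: 1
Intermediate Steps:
q(Y) = -4 + Y (q(Y) = Y - 4 = -4 + Y)
M = 1 (M = -(-4 + 3) = -1*(-1) = 1)
M**2 = 1**2 = 1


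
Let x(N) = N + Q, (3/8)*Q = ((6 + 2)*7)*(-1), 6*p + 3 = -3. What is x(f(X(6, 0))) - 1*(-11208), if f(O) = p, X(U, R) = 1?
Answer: 33173/3 ≈ 11058.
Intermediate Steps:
p = -1 (p = -1/2 + (1/6)*(-3) = -1/2 - 1/2 = -1)
f(O) = -1
Q = -448/3 (Q = 8*(((6 + 2)*7)*(-1))/3 = 8*((8*7)*(-1))/3 = 8*(56*(-1))/3 = (8/3)*(-56) = -448/3 ≈ -149.33)
x(N) = -448/3 + N (x(N) = N - 448/3 = -448/3 + N)
x(f(X(6, 0))) - 1*(-11208) = (-448/3 - 1) - 1*(-11208) = -451/3 + 11208 = 33173/3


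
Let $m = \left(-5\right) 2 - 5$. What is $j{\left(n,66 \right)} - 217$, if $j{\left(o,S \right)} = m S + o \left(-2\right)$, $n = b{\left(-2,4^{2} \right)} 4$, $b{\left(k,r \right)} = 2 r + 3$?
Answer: $-1487$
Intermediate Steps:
$m = -15$ ($m = -10 - 5 = -15$)
$b{\left(k,r \right)} = 3 + 2 r$
$n = 140$ ($n = \left(3 + 2 \cdot 4^{2}\right) 4 = \left(3 + 2 \cdot 16\right) 4 = \left(3 + 32\right) 4 = 35 \cdot 4 = 140$)
$j{\left(o,S \right)} = - 15 S - 2 o$ ($j{\left(o,S \right)} = - 15 S + o \left(-2\right) = - 15 S - 2 o$)
$j{\left(n,66 \right)} - 217 = \left(\left(-15\right) 66 - 280\right) - 217 = \left(-990 - 280\right) - 217 = -1270 - 217 = -1487$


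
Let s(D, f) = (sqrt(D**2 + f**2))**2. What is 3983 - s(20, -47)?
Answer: 1374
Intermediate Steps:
s(D, f) = D**2 + f**2
3983 - s(20, -47) = 3983 - (20**2 + (-47)**2) = 3983 - (400 + 2209) = 3983 - 1*2609 = 3983 - 2609 = 1374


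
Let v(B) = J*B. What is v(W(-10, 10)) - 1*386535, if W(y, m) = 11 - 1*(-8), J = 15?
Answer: -386250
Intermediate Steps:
W(y, m) = 19 (W(y, m) = 11 + 8 = 19)
v(B) = 15*B
v(W(-10, 10)) - 1*386535 = 15*19 - 1*386535 = 285 - 386535 = -386250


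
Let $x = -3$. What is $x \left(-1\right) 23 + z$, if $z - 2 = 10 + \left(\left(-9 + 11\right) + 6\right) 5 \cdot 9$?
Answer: $441$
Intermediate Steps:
$z = 372$ ($z = 2 + \left(10 + \left(\left(-9 + 11\right) + 6\right) 5 \cdot 9\right) = 2 + \left(10 + \left(2 + 6\right) 5 \cdot 9\right) = 2 + \left(10 + 8 \cdot 5 \cdot 9\right) = 2 + \left(10 + 40 \cdot 9\right) = 2 + \left(10 + 360\right) = 2 + 370 = 372$)
$x \left(-1\right) 23 + z = \left(-3\right) \left(-1\right) 23 + 372 = 3 \cdot 23 + 372 = 69 + 372 = 441$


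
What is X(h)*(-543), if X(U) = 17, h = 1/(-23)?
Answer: -9231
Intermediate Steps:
h = -1/23 ≈ -0.043478
X(h)*(-543) = 17*(-543) = -9231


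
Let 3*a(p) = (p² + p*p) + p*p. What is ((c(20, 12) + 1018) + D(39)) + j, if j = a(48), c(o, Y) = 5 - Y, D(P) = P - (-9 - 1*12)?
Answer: 3375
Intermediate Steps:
D(P) = 21 + P (D(P) = P - (-9 - 12) = P - 1*(-21) = P + 21 = 21 + P)
a(p) = p² (a(p) = ((p² + p*p) + p*p)/3 = ((p² + p²) + p²)/3 = (2*p² + p²)/3 = (3*p²)/3 = p²)
j = 2304 (j = 48² = 2304)
((c(20, 12) + 1018) + D(39)) + j = (((5 - 1*12) + 1018) + (21 + 39)) + 2304 = (((5 - 12) + 1018) + 60) + 2304 = ((-7 + 1018) + 60) + 2304 = (1011 + 60) + 2304 = 1071 + 2304 = 3375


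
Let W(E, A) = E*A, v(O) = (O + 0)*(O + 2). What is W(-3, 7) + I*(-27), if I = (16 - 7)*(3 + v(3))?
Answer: -4395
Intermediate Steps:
v(O) = O*(2 + O)
I = 162 (I = (16 - 7)*(3 + 3*(2 + 3)) = 9*(3 + 3*5) = 9*(3 + 15) = 9*18 = 162)
W(E, A) = A*E
W(-3, 7) + I*(-27) = 7*(-3) + 162*(-27) = -21 - 4374 = -4395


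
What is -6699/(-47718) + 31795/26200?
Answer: 5129417/3788520 ≈ 1.3539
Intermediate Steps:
-6699/(-47718) + 31795/26200 = -6699*(-1/47718) + 31795*(1/26200) = 203/1446 + 6359/5240 = 5129417/3788520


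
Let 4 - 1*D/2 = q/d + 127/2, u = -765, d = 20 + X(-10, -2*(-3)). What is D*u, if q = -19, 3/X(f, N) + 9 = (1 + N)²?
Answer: 71938305/803 ≈ 89587.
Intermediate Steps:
X(f, N) = 3/(-9 + (1 + N)²)
d = 803/40 (d = 20 + 3/(-9 + (1 - 2*(-3))²) = 20 + 3/(-9 + (1 + 6)²) = 20 + 3/(-9 + 7²) = 20 + 3/(-9 + 49) = 20 + 3/40 = 803/40 ≈ 20.075)
D = -94037/803 (D = 8 - 2*(-19/803/40 + 127/2) = 8 - 2*(-19*40/803 + 127*(½)) = 8 - 2*(-760/803 + 127/2) = 8 - 2*100461/1606 = 8 - 100461/803 = -94037/803 ≈ -117.11)
D*u = -94037/803*(-765) = 71938305/803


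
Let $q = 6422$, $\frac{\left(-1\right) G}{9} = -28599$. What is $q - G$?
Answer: $-250969$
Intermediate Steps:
$G = 257391$ ($G = \left(-9\right) \left(-28599\right) = 257391$)
$q - G = 6422 - 257391 = -250969$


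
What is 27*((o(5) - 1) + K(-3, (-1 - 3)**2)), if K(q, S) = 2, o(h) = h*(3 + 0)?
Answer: 432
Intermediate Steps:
o(h) = 3*h (o(h) = h*3 = 3*h)
27*((o(5) - 1) + K(-3, (-1 - 3)**2)) = 27*((3*5 - 1) + 2) = 27*((15 - 1) + 2) = 27*(14 + 2) = 27*16 = 432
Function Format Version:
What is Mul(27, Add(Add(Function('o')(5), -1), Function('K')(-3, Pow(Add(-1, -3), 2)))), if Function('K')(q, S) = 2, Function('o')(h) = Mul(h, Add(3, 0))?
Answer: 432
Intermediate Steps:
Function('o')(h) = Mul(3, h) (Function('o')(h) = Mul(h, 3) = Mul(3, h))
Mul(27, Add(Add(Function('o')(5), -1), Function('K')(-3, Pow(Add(-1, -3), 2)))) = Mul(27, Add(Add(Mul(3, 5), -1), 2)) = Mul(27, Add(Add(15, -1), 2)) = Mul(27, Add(14, 2)) = Mul(27, 16) = 432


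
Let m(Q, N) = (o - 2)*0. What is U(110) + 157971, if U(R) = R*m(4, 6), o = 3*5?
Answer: 157971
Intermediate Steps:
o = 15
m(Q, N) = 0 (m(Q, N) = (15 - 2)*0 = 13*0 = 0)
U(R) = 0 (U(R) = R*0 = 0)
U(110) + 157971 = 0 + 157971 = 157971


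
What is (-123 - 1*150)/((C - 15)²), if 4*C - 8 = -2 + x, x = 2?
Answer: -21/13 ≈ -1.6154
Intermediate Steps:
C = 2 (C = 2 + (-2 + 2)/4 = 2 + (¼)*0 = 2 + 0 = 2)
(-123 - 1*150)/((C - 15)²) = (-123 - 1*150)/((2 - 15)²) = (-123 - 150)/((-13)²) = -273/169 = -273*1/169 = -21/13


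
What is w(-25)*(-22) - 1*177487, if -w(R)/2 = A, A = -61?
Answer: -180171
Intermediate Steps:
w(R) = 122 (w(R) = -2*(-61) = 122)
w(-25)*(-22) - 1*177487 = 122*(-22) - 1*177487 = -2684 - 177487 = -180171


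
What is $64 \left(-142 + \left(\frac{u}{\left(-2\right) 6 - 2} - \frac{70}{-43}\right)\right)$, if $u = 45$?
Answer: $- \frac{2766048}{301} \approx -9189.5$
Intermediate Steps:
$64 \left(-142 + \left(\frac{u}{\left(-2\right) 6 - 2} - \frac{70}{-43}\right)\right) = 64 \left(-142 + \left(\frac{45}{\left(-2\right) 6 - 2} - \frac{70}{-43}\right)\right) = 64 \left(-142 + \left(\frac{45}{-12 - 2} - - \frac{70}{43}\right)\right) = 64 \left(-142 + \left(\frac{45}{-14} + \frac{70}{43}\right)\right) = 64 \left(-142 + \left(45 \left(- \frac{1}{14}\right) + \frac{70}{43}\right)\right) = 64 \left(-142 + \left(- \frac{45}{14} + \frac{70}{43}\right)\right) = 64 \left(-142 - \frac{955}{602}\right) = 64 \left(- \frac{86439}{602}\right) = - \frac{2766048}{301}$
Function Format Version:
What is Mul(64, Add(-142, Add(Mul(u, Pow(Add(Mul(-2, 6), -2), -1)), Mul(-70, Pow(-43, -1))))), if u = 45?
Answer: Rational(-2766048, 301) ≈ -9189.5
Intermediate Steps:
Mul(64, Add(-142, Add(Mul(u, Pow(Add(Mul(-2, 6), -2), -1)), Mul(-70, Pow(-43, -1))))) = Mul(64, Add(-142, Add(Mul(45, Pow(Add(Mul(-2, 6), -2), -1)), Mul(-70, Pow(-43, -1))))) = Mul(64, Add(-142, Add(Mul(45, Pow(Add(-12, -2), -1)), Mul(-70, Rational(-1, 43))))) = Mul(64, Add(-142, Add(Mul(45, Pow(-14, -1)), Rational(70, 43)))) = Mul(64, Add(-142, Add(Mul(45, Rational(-1, 14)), Rational(70, 43)))) = Mul(64, Add(-142, Add(Rational(-45, 14), Rational(70, 43)))) = Mul(64, Add(-142, Rational(-955, 602))) = Mul(64, Rational(-86439, 602)) = Rational(-2766048, 301)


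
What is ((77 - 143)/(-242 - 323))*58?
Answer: 3828/565 ≈ 6.7752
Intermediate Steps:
((77 - 143)/(-242 - 323))*58 = -66/(-565)*58 = -66*(-1/565)*58 = (66/565)*58 = 3828/565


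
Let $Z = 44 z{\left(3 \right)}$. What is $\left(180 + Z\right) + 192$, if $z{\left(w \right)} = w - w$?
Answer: $372$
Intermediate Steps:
$z{\left(w \right)} = 0$
$Z = 0$ ($Z = 44 \cdot 0 = 0$)
$\left(180 + Z\right) + 192 = \left(180 + 0\right) + 192 = 180 + 192 = 372$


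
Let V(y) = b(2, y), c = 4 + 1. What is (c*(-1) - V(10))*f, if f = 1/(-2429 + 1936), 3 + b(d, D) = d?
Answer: 4/493 ≈ 0.0081136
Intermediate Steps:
c = 5
b(d, D) = -3 + d
V(y) = -1 (V(y) = -3 + 2 = -1)
f = -1/493 (f = 1/(-493) = -1/493 ≈ -0.0020284)
(c*(-1) - V(10))*f = (5*(-1) - 1*(-1))*(-1/493) = (-5 + 1)*(-1/493) = -4*(-1/493) = 4/493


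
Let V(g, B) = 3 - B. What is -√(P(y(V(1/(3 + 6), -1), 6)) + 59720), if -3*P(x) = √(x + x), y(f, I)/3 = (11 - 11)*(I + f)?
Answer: -2*√14930 ≈ -244.38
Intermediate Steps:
y(f, I) = 0 (y(f, I) = 3*((11 - 11)*(I + f)) = 3*(0*(I + f)) = 3*0 = 0)
P(x) = -√2*√x/3 (P(x) = -√(x + x)/3 = -√2*√x/3)
-√(P(y(V(1/(3 + 6), -1), 6)) + 59720) = -√(-√2*√0/3 + 59720) = -√(-⅓*√2*0 + 59720) = -√(0 + 59720) = -√59720 = -2*√14930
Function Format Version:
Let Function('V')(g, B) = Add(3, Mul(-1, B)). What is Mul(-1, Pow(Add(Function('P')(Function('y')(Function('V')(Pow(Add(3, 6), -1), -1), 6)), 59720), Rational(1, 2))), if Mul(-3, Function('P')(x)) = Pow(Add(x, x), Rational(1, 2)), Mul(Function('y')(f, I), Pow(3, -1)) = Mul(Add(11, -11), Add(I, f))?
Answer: Mul(-2, Pow(14930, Rational(1, 2))) ≈ -244.38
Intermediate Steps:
Function('y')(f, I) = 0 (Function('y')(f, I) = Mul(3, Mul(Add(11, -11), Add(I, f))) = Mul(3, Mul(0, Add(I, f))) = Mul(3, 0) = 0)
Function('P')(x) = Mul(Rational(-1, 3), Pow(2, Rational(1, 2)), Pow(x, Rational(1, 2))) (Function('P')(x) = Mul(Rational(-1, 3), Pow(Add(x, x), Rational(1, 2))) = Mul(Rational(-1, 3), Pow(Mul(2, x), Rational(1, 2))) = Mul(Rational(-1, 3), Mul(Pow(2, Rational(1, 2)), Pow(x, Rational(1, 2)))) = Mul(Rational(-1, 3), Pow(2, Rational(1, 2)), Pow(x, Rational(1, 2))))
Mul(-1, Pow(Add(Function('P')(Function('y')(Function('V')(Pow(Add(3, 6), -1), -1), 6)), 59720), Rational(1, 2))) = Mul(-1, Pow(Add(Mul(Rational(-1, 3), Pow(2, Rational(1, 2)), Pow(0, Rational(1, 2))), 59720), Rational(1, 2))) = Mul(-1, Pow(Add(Mul(Rational(-1, 3), Pow(2, Rational(1, 2)), 0), 59720), Rational(1, 2))) = Mul(-1, Pow(Add(0, 59720), Rational(1, 2))) = Mul(-1, Pow(59720, Rational(1, 2))) = Mul(-1, Mul(2, Pow(14930, Rational(1, 2)))) = Mul(-2, Pow(14930, Rational(1, 2)))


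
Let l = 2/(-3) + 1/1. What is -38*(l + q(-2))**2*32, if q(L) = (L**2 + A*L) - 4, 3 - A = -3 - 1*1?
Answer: -2044096/9 ≈ -2.2712e+5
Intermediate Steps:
A = 7 (A = 3 - (-3 - 1*1) = 3 - (-3 - 1) = 3 - 1*(-4) = 3 + 4 = 7)
q(L) = -4 + L**2 + 7*L (q(L) = (L**2 + 7*L) - 4 = -4 + L**2 + 7*L)
l = 1/3 (l = 2*(-1/3) + 1*1 = -2/3 + 1 = 1/3 ≈ 0.33333)
-38*(l + q(-2))**2*32 = -38*(1/3 + (-4 + (-2)**2 + 7*(-2)))**2*32 = -38*(1/3 + (-4 + 4 - 14))**2*32 = -38*(1/3 - 14)**2*32 = -38*(-41/3)**2*32 = -38*1681/9*32 = -63878/9*32 = -2044096/9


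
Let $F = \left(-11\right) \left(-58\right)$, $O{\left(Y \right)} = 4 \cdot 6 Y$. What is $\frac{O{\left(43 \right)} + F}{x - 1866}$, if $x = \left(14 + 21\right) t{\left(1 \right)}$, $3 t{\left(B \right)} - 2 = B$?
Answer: $- \frac{1670}{1831} \approx -0.91207$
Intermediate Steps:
$O{\left(Y \right)} = 24 Y$
$t{\left(B \right)} = \frac{2}{3} + \frac{B}{3}$
$F = 638$
$x = 35$ ($x = \left(14 + 21\right) \left(\frac{2}{3} + \frac{1}{3} \cdot 1\right) = 35 \left(\frac{2}{3} + \frac{1}{3}\right) = 35 \cdot 1 = 35$)
$\frac{O{\left(43 \right)} + F}{x - 1866} = \frac{24 \cdot 43 + 638}{35 - 1866} = \frac{1032 + 638}{-1831} = 1670 \left(- \frac{1}{1831}\right) = - \frac{1670}{1831}$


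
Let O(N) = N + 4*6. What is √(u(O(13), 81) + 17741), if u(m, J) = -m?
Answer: 2*√4426 ≈ 133.06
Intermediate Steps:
O(N) = 24 + N (O(N) = N + 24 = 24 + N)
√(u(O(13), 81) + 17741) = √(-(24 + 13) + 17741) = √(-1*37 + 17741) = √(-37 + 17741) = √17704 = 2*√4426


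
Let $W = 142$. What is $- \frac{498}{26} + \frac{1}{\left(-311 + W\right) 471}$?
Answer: $- \frac{1524628}{79599} \approx -19.154$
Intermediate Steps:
$- \frac{498}{26} + \frac{1}{\left(-311 + W\right) 471} = - \frac{498}{26} + \frac{1}{\left(-311 + 142\right) 471} = \left(-498\right) \frac{1}{26} + \frac{1}{-169} \cdot \frac{1}{471} = - \frac{249}{13} - \frac{1}{79599} = - \frac{1524628}{79599}$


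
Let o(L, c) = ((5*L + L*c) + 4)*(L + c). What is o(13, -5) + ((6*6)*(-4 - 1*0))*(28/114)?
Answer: -64/19 ≈ -3.3684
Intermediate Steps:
o(L, c) = (L + c)*(4 + 5*L + L*c) (o(L, c) = (4 + 5*L + L*c)*(L + c) = (L + c)*(4 + 5*L + L*c))
o(13, -5) + ((6*6)*(-4 - 1*0))*(28/114) = (4*13 + 4*(-5) + 5*13² + 13*(-5)² - 5*13² + 5*13*(-5)) + ((6*6)*(-4 - 1*0))*(28/114) = (52 - 20 + 5*169 + 13*25 - 5*169 - 325) + (36*(-4 + 0))*(28*(1/114)) = (52 - 20 + 845 + 325 - 845 - 325) + (36*(-4))*(14/57) = 32 - 144*14/57 = 32 - 672/19 = -64/19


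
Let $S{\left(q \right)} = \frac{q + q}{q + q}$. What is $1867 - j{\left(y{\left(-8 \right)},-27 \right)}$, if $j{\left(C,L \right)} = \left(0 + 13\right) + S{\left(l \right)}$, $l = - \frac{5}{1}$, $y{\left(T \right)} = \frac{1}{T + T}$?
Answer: $1853$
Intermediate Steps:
$y{\left(T \right)} = \frac{1}{2 T}$
$l = -5$ ($l = \left(-5\right) 1 = -5$)
$S{\left(q \right)} = 1$ ($S{\left(q \right)} = \frac{2 q}{2 q} = 2 q \frac{1}{2 q} = 1$)
$j{\left(C,L \right)} = 14$ ($j{\left(C,L \right)} = \left(0 + 13\right) + 1 = 13 + 1 = 14$)
$1867 - j{\left(y{\left(-8 \right)},-27 \right)} = 1867 - 14 = 1853$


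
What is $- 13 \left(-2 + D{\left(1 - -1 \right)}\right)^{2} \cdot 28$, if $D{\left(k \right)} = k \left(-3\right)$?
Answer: $-23296$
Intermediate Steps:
$D{\left(k \right)} = - 3 k$
$- 13 \left(-2 + D{\left(1 - -1 \right)}\right)^{2} \cdot 28 = - 13 \left(-2 - 3 \left(1 - -1\right)\right)^{2} \cdot 28 = - 13 \left(-2 - 3 \left(1 + 1\right)\right)^{2} \cdot 28 = - 13 \left(-2 - 6\right)^{2} \cdot 28 = - 13 \left(-8\right)^{2} \cdot 28 = \left(-13\right) 64 \cdot 28 = \left(-832\right) 28 = -23296$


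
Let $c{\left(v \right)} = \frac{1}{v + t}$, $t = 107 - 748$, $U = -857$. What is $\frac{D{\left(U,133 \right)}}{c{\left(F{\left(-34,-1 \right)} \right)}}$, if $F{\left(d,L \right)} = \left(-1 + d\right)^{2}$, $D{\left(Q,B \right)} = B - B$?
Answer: $0$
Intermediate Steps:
$D{\left(Q,B \right)} = 0$
$t = -641$
$c{\left(v \right)} = \frac{1}{-641 + v}$ ($c{\left(v \right)} = \frac{1}{v - 641} = \frac{1}{-641 + v}$)
$\frac{D{\left(U,133 \right)}}{c{\left(F{\left(-34,-1 \right)} \right)}} = \frac{0}{\frac{1}{-641 + \left(-1 - 34\right)^{2}}} = \frac{0}{\frac{1}{-641 + \left(-35\right)^{2}}} = \frac{0}{\frac{1}{-641 + 1225}} = \frac{0}{\frac{1}{584}} = 0 \frac{1}{\frac{1}{584}} = 0 \cdot 584 = 0$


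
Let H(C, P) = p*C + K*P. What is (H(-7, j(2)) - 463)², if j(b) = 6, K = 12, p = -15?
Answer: 81796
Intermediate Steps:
H(C, P) = -15*C + 12*P
(H(-7, j(2)) - 463)² = ((-15*(-7) + 12*6) - 463)² = ((105 + 72) - 463)² = (177 - 463)² = (-286)² = 81796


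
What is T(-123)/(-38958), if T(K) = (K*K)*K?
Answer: 620289/12986 ≈ 47.766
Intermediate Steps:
T(K) = K³ (T(K) = K²*K = K³)
T(-123)/(-38958) = (-123)³/(-38958) = -1860867*(-1/38958) = 620289/12986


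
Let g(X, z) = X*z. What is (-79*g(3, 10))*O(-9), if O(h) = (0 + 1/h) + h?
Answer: 64780/3 ≈ 21593.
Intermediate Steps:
O(h) = h + 1/h (O(h) = 1/h + h = h + 1/h)
(-79*g(3, 10))*O(-9) = (-237*10)*(-9 + 1/(-9)) = (-79*30)*(-9 - 1/9) = -2370*(-82/9) = 64780/3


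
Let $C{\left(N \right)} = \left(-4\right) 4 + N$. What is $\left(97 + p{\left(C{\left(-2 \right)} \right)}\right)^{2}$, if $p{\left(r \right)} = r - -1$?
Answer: $6400$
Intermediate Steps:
$C{\left(N \right)} = -16 + N$
$p{\left(r \right)} = 1 + r$ ($p{\left(r \right)} = r + 1 = 1 + r$)
$\left(97 + p{\left(C{\left(-2 \right)} \right)}\right)^{2} = \left(97 + \left(1 - 18\right)\right)^{2} = \left(97 - 17\right)^{2} = 80^{2} = 6400$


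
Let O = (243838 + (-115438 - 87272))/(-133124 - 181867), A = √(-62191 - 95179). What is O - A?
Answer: -41128/314991 - I*√157370 ≈ -0.13057 - 396.7*I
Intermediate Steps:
A = I*√157370 (A = √(-157370) = I*√157370 ≈ 396.7*I)
O = -41128/314991 (O = (243838 - 202710)/(-314991) = 41128*(-1/314991) = -41128/314991 ≈ -0.13057)
O - A = -41128/314991 - I*√157370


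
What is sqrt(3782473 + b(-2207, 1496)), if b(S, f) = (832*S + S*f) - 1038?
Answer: I*sqrt(1356461) ≈ 1164.7*I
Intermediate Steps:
b(S, f) = -1038 + 832*S + S*f
sqrt(3782473 + b(-2207, 1496)) = sqrt(3782473 + (-1038 + 832*(-2207) - 2207*1496)) = sqrt(3782473 + (-1038 - 1836224 - 3301672)) = sqrt(3782473 - 5138934) = sqrt(-1356461) = I*sqrt(1356461)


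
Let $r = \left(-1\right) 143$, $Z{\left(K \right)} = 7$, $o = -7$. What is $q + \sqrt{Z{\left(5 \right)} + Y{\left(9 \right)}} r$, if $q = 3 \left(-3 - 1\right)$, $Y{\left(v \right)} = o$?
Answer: $-12$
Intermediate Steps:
$Y{\left(v \right)} = -7$
$q = -12$ ($q = 3 \left(-4\right) = -12$)
$r = -143$
$q + \sqrt{Z{\left(5 \right)} + Y{\left(9 \right)}} r = -12 + \sqrt{7 - 7} \left(-143\right) = -12 + \sqrt{0} \left(-143\right) = -12 + 0 \left(-143\right) = -12 + 0 = -12$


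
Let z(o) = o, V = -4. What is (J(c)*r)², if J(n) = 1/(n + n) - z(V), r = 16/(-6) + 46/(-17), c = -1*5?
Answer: 3171961/7225 ≈ 439.03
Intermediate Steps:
c = -5
r = -274/51 (r = 16*(-⅙) + 46*(-1/17) = -8/3 - 46/17 = -274/51 ≈ -5.3726)
J(n) = 4 + 1/(2*n) (J(n) = 1/(n + n) - 1*(-4) = 1/(2*n) + 4 = 4 + 1/(2*n))
(J(c)*r)² = ((4 + (½)/(-5))*(-274/51))² = ((4 + (½)*(-⅕))*(-274/51))² = ((4 - ⅒)*(-274/51))² = ((39/10)*(-274/51))² = (-1781/85)² = 3171961/7225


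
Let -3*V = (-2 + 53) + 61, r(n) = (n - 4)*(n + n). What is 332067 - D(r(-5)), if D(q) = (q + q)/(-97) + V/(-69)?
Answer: 6667599689/20079 ≈ 3.3207e+5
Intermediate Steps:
r(n) = 2*n*(-4 + n) (r(n) = (-4 + n)*(2*n) = 2*n*(-4 + n))
V = -112/3 (V = -((-2 + 53) + 61)/3 = -(51 + 61)/3 = -1/3*112 = -112/3 ≈ -37.333)
D(q) = 112/207 - 2*q/97 (D(q) = (q + q)/(-97) - 112/3/(-69) = (2*q)*(-1/97) - 112/3*(-1/69) = -2*q/97 + 112/207 = 112/207 - 2*q/97)
332067 - D(r(-5)) = 332067 - (112/207 - 4*(-5)*(-4 - 5)/97) = 332067 - (112/207 - 4*(-5)*(-9)/97) = 332067 - (112/207 - 2/97*90) = 332067 - (112/207 - 180/97) = 332067 - 1*(-26396/20079) = 332067 + 26396/20079 = 6667599689/20079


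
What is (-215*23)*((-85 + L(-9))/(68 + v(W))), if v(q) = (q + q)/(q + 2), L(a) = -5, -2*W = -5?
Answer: 2002725/311 ≈ 6439.6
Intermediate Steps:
W = 5/2 (W = -1/2*(-5) = 5/2 ≈ 2.5000)
v(q) = 2*q/(2 + q) (v(q) = (2*q)/(2 + q) = 2*q/(2 + q))
(-215*23)*((-85 + L(-9))/(68 + v(W))) = (-215*23)*((-85 - 5)/(68 + 2*(5/2)/(2 + 5/2))) = -(-445050)/(68 + 2*(5/2)/(9/2)) = -(-445050)/(68 + 2*(5/2)*(2/9)) = -(-445050)/(68 + 10/9) = -(-445050)/622/9 = -(-445050)*9/622 = -4945*(-405/311) = 2002725/311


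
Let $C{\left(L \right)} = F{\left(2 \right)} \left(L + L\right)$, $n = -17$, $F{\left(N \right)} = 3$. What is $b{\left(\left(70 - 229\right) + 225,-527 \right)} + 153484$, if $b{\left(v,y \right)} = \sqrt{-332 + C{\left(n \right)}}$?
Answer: $153484 + i \sqrt{434} \approx 1.5348 \cdot 10^{5} + 20.833 i$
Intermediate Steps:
$C{\left(L \right)} = 6 L$ ($C{\left(L \right)} = 3 \left(L + L\right) = 3 \cdot 2 L = 6 L$)
$b{\left(v,y \right)} = i \sqrt{434}$ ($b{\left(v,y \right)} = \sqrt{-332 + 6 \left(-17\right)} = \sqrt{-332 - 102} = \sqrt{-434} = i \sqrt{434}$)
$b{\left(\left(70 - 229\right) + 225,-527 \right)} + 153484 = i \sqrt{434} + 153484 = 153484 + i \sqrt{434}$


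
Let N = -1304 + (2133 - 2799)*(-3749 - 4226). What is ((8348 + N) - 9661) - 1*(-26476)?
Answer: 5335209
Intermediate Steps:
N = 5310046 (N = -1304 - 666*(-7975) = -1304 + 5311350 = 5310046)
((8348 + N) - 9661) - 1*(-26476) = ((8348 + 5310046) - 9661) - 1*(-26476) = (5318394 - 9661) + 26476 = 5308733 + 26476 = 5335209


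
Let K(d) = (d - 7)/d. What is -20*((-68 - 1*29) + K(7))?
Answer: 1940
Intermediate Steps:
K(d) = (-7 + d)/d
-20*((-68 - 1*29) + K(7)) = -20*((-68 - 1*29) + (-7 + 7)/7) = -20*((-68 - 29) + (1/7)*0) = -20*(-97 + 0) = -20*(-97) = 1940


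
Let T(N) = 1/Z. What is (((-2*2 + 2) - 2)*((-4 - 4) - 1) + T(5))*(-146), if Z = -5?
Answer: -26134/5 ≈ -5226.8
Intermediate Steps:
T(N) = -⅕ (T(N) = 1/(-5) = -⅕)
(((-2*2 + 2) - 2)*((-4 - 4) - 1) + T(5))*(-146) = (((-2*2 + 2) - 2)*((-4 - 4) - 1) - ⅕)*(-146) = (((-4 + 2) - 2)*(-8 - 1) - ⅕)*(-146) = ((-2 - 2)*(-9) - ⅕)*(-146) = (-4*(-9) - ⅕)*(-146) = (36 - ⅕)*(-146) = (179/5)*(-146) = -26134/5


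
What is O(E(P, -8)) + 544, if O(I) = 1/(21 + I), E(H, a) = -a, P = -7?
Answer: 15777/29 ≈ 544.03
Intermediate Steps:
O(E(P, -8)) + 544 = 1/(21 - 1*(-8)) + 544 = 1/(21 + 8) + 544 = 1/29 + 544 = 15777/29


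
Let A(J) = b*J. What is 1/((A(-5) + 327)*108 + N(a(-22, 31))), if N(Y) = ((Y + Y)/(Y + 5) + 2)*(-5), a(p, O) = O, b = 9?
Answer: 18/547873 ≈ 3.2854e-5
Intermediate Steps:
A(J) = 9*J
N(Y) = -10 - 10*Y/(5 + Y) (N(Y) = ((2*Y)/(5 + Y) + 2)*(-5) = (2*Y/(5 + Y) + 2)*(-5) = (2 + 2*Y/(5 + Y))*(-5) = -10 - 10*Y/(5 + Y))
1/((A(-5) + 327)*108 + N(a(-22, 31))) = 1/((9*(-5) + 327)*108 + 10*(-5 - 2*31)/(5 + 31)) = 1/((-45 + 327)*108 + 10*(-5 - 62)/36) = 1/(282*108 + 10*(1/36)*(-67)) = 1/(30456 - 335/18) = 1/(547873/18) = 18/547873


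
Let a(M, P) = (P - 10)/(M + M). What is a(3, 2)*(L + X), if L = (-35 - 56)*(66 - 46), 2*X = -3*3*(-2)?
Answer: 7244/3 ≈ 2414.7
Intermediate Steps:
X = 9 (X = (-3*3*(-2))/2 = (-9*(-2))/2 = (½)*18 = 9)
L = -1820 (L = -91*20 = -1820)
a(M, P) = (-10 + P)/(2*M) (a(M, P) = (-10 + P)/((2*M)) = (-10 + P)*(1/(2*M)) = (-10 + P)/(2*M))
a(3, 2)*(L + X) = ((½)*(-10 + 2)/3)*(-1820 + 9) = ((½)*(⅓)*(-8))*(-1811) = -4/3*(-1811) = 7244/3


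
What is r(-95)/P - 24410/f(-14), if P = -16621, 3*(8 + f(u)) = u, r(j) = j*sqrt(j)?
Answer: 36615/19 + 95*I*sqrt(95)/16621 ≈ 1927.1 + 0.055709*I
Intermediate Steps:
r(j) = j**(3/2)
f(u) = -8 + u/3
r(-95)/P - 24410/f(-14) = (-95)**(3/2)/(-16621) - 24410/(-8 + (1/3)*(-14)) = -95*I*sqrt(95)*(-1/16621) - 24410/(-8 - 14/3) = 95*I*sqrt(95)/16621 - 24410/(-38/3) = 95*I*sqrt(95)/16621 - 24410*(-3/38) = 95*I*sqrt(95)/16621 + 36615/19 = 36615/19 + 95*I*sqrt(95)/16621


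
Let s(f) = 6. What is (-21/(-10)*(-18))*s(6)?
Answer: -1134/5 ≈ -226.80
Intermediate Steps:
(-21/(-10)*(-18))*s(6) = (-21/(-10)*(-18))*6 = (-21*(-⅒)*(-18))*6 = ((21/10)*(-18))*6 = -189/5*6 = -1134/5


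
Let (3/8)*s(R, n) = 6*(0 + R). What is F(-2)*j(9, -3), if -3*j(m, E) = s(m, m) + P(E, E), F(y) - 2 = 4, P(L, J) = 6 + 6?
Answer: -312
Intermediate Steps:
P(L, J) = 12
F(y) = 6 (F(y) = 2 + 4 = 6)
s(R, n) = 16*R (s(R, n) = 8*(6*(0 + R))/3 = 8*(6*R)/3 = 16*R)
j(m, E) = -4 - 16*m/3 (j(m, E) = -(16*m + 12)/3 = -(12 + 16*m)/3 = -4 - 16*m/3)
F(-2)*j(9, -3) = 6*(-4 - 16/3*9) = 6*(-4 - 48) = 6*(-52) = -312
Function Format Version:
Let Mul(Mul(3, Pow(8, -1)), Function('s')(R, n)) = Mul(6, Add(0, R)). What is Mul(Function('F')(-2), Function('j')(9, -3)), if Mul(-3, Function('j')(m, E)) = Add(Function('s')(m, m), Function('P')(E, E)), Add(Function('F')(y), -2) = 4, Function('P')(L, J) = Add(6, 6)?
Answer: -312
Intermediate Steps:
Function('P')(L, J) = 12
Function('F')(y) = 6 (Function('F')(y) = Add(2, 4) = 6)
Function('s')(R, n) = Mul(16, R) (Function('s')(R, n) = Mul(Rational(8, 3), Mul(6, Add(0, R))) = Mul(Rational(8, 3), Mul(6, R)) = Mul(16, R))
Function('j')(m, E) = Add(-4, Mul(Rational(-16, 3), m)) (Function('j')(m, E) = Mul(Rational(-1, 3), Add(Mul(16, m), 12)) = Mul(Rational(-1, 3), Add(12, Mul(16, m))) = Add(-4, Mul(Rational(-16, 3), m)))
Mul(Function('F')(-2), Function('j')(9, -3)) = Mul(6, Add(-4, Mul(Rational(-16, 3), 9))) = Mul(6, Add(-4, -48)) = Mul(6, -52) = -312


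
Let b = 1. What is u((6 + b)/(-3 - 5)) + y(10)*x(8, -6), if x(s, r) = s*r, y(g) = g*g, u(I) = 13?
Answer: -4787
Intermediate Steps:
y(g) = g²
x(s, r) = r*s
u((6 + b)/(-3 - 5)) + y(10)*x(8, -6) = 13 + 10²*(-6*8) = 13 + 100*(-48) = 13 - 4800 = -4787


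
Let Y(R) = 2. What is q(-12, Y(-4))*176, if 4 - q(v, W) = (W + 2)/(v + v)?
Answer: 2200/3 ≈ 733.33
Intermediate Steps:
q(v, W) = 4 - (2 + W)/(2*v) (q(v, W) = 4 - (W + 2)/(v + v) = 4 - (2 + W)/(2*v))
q(-12, Y(-4))*176 = ((1/2)*(-2 - 1*2 + 8*(-12))/(-12))*176 = ((1/2)*(-1/12)*(-2 - 2 - 96))*176 = ((1/2)*(-1/12)*(-100))*176 = (25/6)*176 = 2200/3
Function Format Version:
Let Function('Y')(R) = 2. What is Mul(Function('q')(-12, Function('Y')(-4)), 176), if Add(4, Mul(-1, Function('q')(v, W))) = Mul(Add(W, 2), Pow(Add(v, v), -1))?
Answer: Rational(2200, 3) ≈ 733.33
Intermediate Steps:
Function('q')(v, W) = Add(4, Mul(Rational(-1, 2), Pow(v, -1), Add(2, W))) (Function('q')(v, W) = Add(4, Mul(-1, Mul(Add(W, 2), Pow(Add(v, v), -1)))) = Add(4, Mul(-1, Mul(Add(2, W), Pow(Mul(2, v), -1)))) = Add(4, Mul(-1, Mul(Add(2, W), Mul(Rational(1, 2), Pow(v, -1))))) = Add(4, Mul(-1, Mul(Rational(1, 2), Pow(v, -1), Add(2, W)))) = Add(4, Mul(Rational(-1, 2), Pow(v, -1), Add(2, W))))
Mul(Function('q')(-12, Function('Y')(-4)), 176) = Mul(Mul(Rational(1, 2), Pow(-12, -1), Add(-2, Mul(-1, 2), Mul(8, -12))), 176) = Mul(Mul(Rational(1, 2), Rational(-1, 12), Add(-2, -2, -96)), 176) = Mul(Mul(Rational(1, 2), Rational(-1, 12), -100), 176) = Mul(Rational(25, 6), 176) = Rational(2200, 3)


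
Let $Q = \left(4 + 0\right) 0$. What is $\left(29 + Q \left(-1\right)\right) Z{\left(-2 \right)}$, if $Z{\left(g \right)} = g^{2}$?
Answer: $116$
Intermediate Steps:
$Q = 0$ ($Q = 4 \cdot 0 = 0$)
$\left(29 + Q \left(-1\right)\right) Z{\left(-2 \right)} = \left(29 + 0 \left(-1\right)\right) \left(-2\right)^{2} = \left(29 + 0\right) 4 = 29 \cdot 4 = 116$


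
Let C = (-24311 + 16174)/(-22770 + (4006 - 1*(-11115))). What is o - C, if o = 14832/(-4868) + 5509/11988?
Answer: -407441108351/111594290004 ≈ -3.6511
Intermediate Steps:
C = 8137/7649 (C = -8137/(-22770 + (4006 + 11115)) = -8137/(-22770 + 15121) = -8137/(-7649) = -8137*(-1/7649) = 8137/7649 ≈ 1.0638)
o = -37747051/14589396 (o = 14832*(-1/4868) + 5509*(1/11988) = -3708/1217 + 5509/11988 = -37747051/14589396 ≈ -2.5873)
o - C = -37747051/14589396 - 1*8137/7649 = -37747051/14589396 - 8137/7649 = -407441108351/111594290004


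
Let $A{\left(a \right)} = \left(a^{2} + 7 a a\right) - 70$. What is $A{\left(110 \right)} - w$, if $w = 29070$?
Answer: $67660$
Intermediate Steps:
$A{\left(a \right)} = -70 + 8 a^{2}$ ($A{\left(a \right)} = \left(a^{2} + 7 a^{2}\right) - 70 = 8 a^{2} - 70 = -70 + 8 a^{2}$)
$A{\left(110 \right)} - w = \left(-70 + 8 \cdot 110^{2}\right) - 29070 = \left(-70 + 8 \cdot 12100\right) - 29070 = \left(-70 + 96800\right) - 29070 = 96730 - 29070 = 67660$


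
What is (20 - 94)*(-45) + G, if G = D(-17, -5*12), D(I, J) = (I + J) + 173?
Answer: 3426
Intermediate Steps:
D(I, J) = 173 + I + J
G = 96 (G = 173 - 17 - 5*12 = 173 - 17 - 60 = 96)
(20 - 94)*(-45) + G = (20 - 94)*(-45) + 96 = -74*(-45) + 96 = 3330 + 96 = 3426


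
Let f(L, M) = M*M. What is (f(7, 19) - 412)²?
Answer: 2601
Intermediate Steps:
f(L, M) = M²
(f(7, 19) - 412)² = (19² - 412)² = (361 - 412)² = (-51)² = 2601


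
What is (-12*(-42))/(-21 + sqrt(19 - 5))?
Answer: -1512/61 - 72*sqrt(14)/61 ≈ -29.203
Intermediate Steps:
(-12*(-42))/(-21 + sqrt(19 - 5)) = 504/(-21 + sqrt(14))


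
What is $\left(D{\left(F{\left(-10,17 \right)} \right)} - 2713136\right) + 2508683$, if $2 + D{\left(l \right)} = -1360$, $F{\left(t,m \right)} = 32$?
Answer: $-205815$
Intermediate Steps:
$D{\left(l \right)} = -1362$ ($D{\left(l \right)} = -2 - 1360 = -1362$)
$\left(D{\left(F{\left(-10,17 \right)} \right)} - 2713136\right) + 2508683 = \left(-1362 - 2713136\right) + 2508683 = -2714498 + 2508683 = -205815$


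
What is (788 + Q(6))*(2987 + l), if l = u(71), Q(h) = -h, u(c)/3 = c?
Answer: 2502400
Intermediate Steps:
u(c) = 3*c
l = 213 (l = 3*71 = 213)
(788 + Q(6))*(2987 + l) = (788 - 1*6)*(2987 + 213) = (788 - 6)*3200 = 782*3200 = 2502400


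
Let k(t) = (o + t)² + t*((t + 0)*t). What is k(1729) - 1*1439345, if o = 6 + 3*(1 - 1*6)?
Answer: 5170262544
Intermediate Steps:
o = -9 (o = 6 + 3*(1 - 6) = 6 + 3*(-5) = 6 - 15 = -9)
k(t) = t³ + (-9 + t)² (k(t) = (-9 + t)² + t*((t + 0)*t) = (-9 + t)² + t*(t*t) = (-9 + t)² + t*t² = (-9 + t)² + t³ = t³ + (-9 + t)²)
k(1729) - 1*1439345 = (1729³ + (-9 + 1729)²) - 1*1439345 = (5168743489 + 1720²) - 1439345 = (5168743489 + 2958400) - 1439345 = 5171701889 - 1439345 = 5170262544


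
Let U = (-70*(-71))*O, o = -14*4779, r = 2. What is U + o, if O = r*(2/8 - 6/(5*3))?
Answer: -68397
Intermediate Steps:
o = -66906
O = -3/10 (O = 2*(2/8 - 6/(5*3)) = 2*(2*(⅛) - 6/15) = 2*(¼ - 6*1/15) = 2*(¼ - ⅖) = 2*(-3/20) = -3/10 ≈ -0.30000)
U = -1491 (U = -70*(-71)*(-3/10) = 4970*(-3/10) = -1491)
U + o = -1491 - 66906 = -68397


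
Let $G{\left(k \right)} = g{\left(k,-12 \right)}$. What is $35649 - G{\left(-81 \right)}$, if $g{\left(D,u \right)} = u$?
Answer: $35661$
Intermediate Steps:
$G{\left(k \right)} = -12$
$35649 - G{\left(-81 \right)} = 35649 - -12 = 35649 + 12 = 35661$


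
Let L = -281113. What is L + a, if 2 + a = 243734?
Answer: -37381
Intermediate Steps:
a = 243732 (a = -2 + 243734 = 243732)
L + a = -281113 + 243732 = -37381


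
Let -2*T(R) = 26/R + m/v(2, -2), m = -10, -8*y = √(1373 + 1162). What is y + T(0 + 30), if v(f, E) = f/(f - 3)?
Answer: -44/15 - 13*√15/8 ≈ -9.2269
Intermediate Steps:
v(f, E) = f/(-3 + f)
y = -13*√15/8 (y = -√(1373 + 1162)/8 = -13*√15/8 ≈ -6.2936)
T(R) = -5/2 - 13/R (T(R) = -(26/R - 10/(2/(-3 + 2)))/2 = -(26/R - 10/(2/(-1)))/2 = -(26/R - 10/(2*(-1)))/2 = -(26/R - 10/(-2))/2 = -(26/R - 10*(-½))/2 = -(26/R + 5)/2 = -(5 + 26/R)/2 = -5/2 - 13/R)
y + T(0 + 30) = -13*√15/8 + (-5/2 - 13/(0 + 30)) = -13*√15/8 + (-5/2 - 13/30) = -13*√15/8 - 44/15 = -44/15 - 13*√15/8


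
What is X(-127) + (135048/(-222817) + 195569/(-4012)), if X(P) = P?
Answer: -157648519557/893941804 ≈ -176.35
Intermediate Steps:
X(-127) + (135048/(-222817) + 195569/(-4012)) = -127 + (135048/(-222817) + 195569/(-4012)) = -127 + (135048*(-1/222817) + 195569*(-1/4012)) = -127 + (-135048/222817 - 195569/4012) = -127 - 44117910449/893941804 = -157648519557/893941804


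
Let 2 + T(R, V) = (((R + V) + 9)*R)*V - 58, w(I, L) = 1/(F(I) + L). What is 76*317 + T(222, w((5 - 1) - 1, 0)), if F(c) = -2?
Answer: -3107/2 ≈ -1553.5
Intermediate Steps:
w(I, L) = 1/(-2 + L)
T(R, V) = -60 + R*V*(9 + R + V) (T(R, V) = -2 + ((((R + V) + 9)*R)*V - 58) = -2 + (((9 + R + V)*R)*V - 58) = -2 + ((R*(9 + R + V))*V - 58) = -2 + (R*V*(9 + R + V) - 58) = -2 + (-58 + R*V*(9 + R + V)) = -60 + R*V*(9 + R + V))
76*317 + T(222, w((5 - 1) - 1, 0)) = 76*317 + (-60 + 222*(1/(-2 + 0))**2 + 222**2/(-2 + 0) + 9*222/(-2 + 0)) = 24092 + (-60 + 222*(1/(-2))**2 + 49284/(-2) + 9*222/(-2)) = 24092 + (-60 + 222*(-1/2)**2 - 1/2*49284 + 9*222*(-1/2)) = 24092 + (-60 + 222*(1/4) - 24642 - 999) = 24092 + (-60 + 111/2 - 24642 - 999) = 24092 - 51291/2 = -3107/2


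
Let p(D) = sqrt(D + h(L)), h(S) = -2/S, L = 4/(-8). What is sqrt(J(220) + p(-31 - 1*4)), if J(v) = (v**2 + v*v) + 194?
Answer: sqrt(96994 + I*sqrt(31)) ≈ 311.44 + 0.0089*I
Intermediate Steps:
L = -1/2 (L = 4*(-1/8) = -1/2 ≈ -0.50000)
p(D) = sqrt(4 + D) (p(D) = sqrt(D - 2/(-1/2)) = sqrt(D - 2*(-2)) = sqrt(D + 4) = sqrt(4 + D))
J(v) = 194 + 2*v**2 (J(v) = (v**2 + v**2) + 194 = 2*v**2 + 194 = 194 + 2*v**2)
sqrt(J(220) + p(-31 - 1*4)) = sqrt((194 + 2*220**2) + sqrt(4 + (-31 - 1*4))) = sqrt((194 + 2*48400) + sqrt(4 + (-31 - 4))) = sqrt((194 + 96800) + sqrt(4 - 35)) = sqrt(96994 + sqrt(-31)) = sqrt(96994 + I*sqrt(31))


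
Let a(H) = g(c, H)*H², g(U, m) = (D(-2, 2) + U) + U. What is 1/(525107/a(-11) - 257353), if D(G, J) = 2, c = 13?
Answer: -308/79216987 ≈ -3.8881e-6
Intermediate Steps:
g(U, m) = 2 + 2*U (g(U, m) = (2 + U) + U = 2 + 2*U)
a(H) = 28*H² (a(H) = (2 + 2*13)*H² = (2 + 26)*H² = 28*H²)
1/(525107/a(-11) - 257353) = 1/(525107/((28*(-11)²)) - 257353) = 1/(525107/((28*121)) - 257353) = 1/(525107/3388 - 257353) = 1/(525107*(1/3388) - 257353) = 1/(47737/308 - 257353) = 1/(-79216987/308) = -308/79216987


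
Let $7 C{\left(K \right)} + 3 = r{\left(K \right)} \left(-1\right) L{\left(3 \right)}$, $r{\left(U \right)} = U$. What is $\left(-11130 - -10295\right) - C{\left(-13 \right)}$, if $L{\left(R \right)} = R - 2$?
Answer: $- \frac{5855}{7} \approx -836.43$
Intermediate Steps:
$L{\left(R \right)} = -2 + R$
$C{\left(K \right)} = - \frac{3}{7} - \frac{K}{7}$ ($C{\left(K \right)} = - \frac{3}{7} + \frac{K \left(-1\right) \left(-2 + 3\right)}{7} = - \frac{3}{7} + \frac{- K 1}{7} = - \frac{3}{7} + \frac{\left(-1\right) K}{7} = - \frac{3}{7} - \frac{K}{7}$)
$\left(-11130 - -10295\right) - C{\left(-13 \right)} = \left(-11130 - -10295\right) - \left(- \frac{3}{7} - - \frac{13}{7}\right) = \left(-11130 + 10295\right) - \left(- \frac{3}{7} + \frac{13}{7}\right) = -835 - \frac{10}{7} = - \frac{5855}{7}$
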